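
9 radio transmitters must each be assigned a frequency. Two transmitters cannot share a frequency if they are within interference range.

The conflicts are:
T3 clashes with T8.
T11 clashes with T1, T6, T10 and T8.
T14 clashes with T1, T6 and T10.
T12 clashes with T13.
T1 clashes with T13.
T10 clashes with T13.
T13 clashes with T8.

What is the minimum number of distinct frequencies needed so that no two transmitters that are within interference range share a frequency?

T10 and T13 conflict, so at least 2 frequencies are needed.
2 frequencies suffice: frequency 1 → {T3, T11, T14, T13}; frequency 2 → {T12, T1, T6, T10, T8}. Every pair that conflicts lands in different frequencies.

2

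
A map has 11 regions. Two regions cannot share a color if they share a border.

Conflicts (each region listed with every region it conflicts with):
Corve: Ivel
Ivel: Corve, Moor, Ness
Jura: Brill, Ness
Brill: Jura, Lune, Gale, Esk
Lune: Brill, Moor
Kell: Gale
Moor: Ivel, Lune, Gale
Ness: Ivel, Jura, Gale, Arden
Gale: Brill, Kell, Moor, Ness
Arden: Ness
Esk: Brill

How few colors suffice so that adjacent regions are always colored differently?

2

Corve and Ivel conflict, so at least 2 colors are needed.
A valid assignment using 2 colors: Corve=1, Ivel=2, Jura=2, Brill=1, Lune=2, Kell=1, Moor=1, Ness=1, Gale=2, Arden=2, Esk=2. Each listed conflict is separated.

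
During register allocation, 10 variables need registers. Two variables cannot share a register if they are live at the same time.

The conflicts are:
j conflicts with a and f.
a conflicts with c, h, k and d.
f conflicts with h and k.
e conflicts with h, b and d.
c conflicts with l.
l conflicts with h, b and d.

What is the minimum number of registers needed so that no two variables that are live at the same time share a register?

e and b conflict, so at least 2 registers are needed.
2 registers suffice: register 1 → {a, f, e, l}; register 2 → {j, c, h, k, b, d}. No two conflicting variables share a register.

2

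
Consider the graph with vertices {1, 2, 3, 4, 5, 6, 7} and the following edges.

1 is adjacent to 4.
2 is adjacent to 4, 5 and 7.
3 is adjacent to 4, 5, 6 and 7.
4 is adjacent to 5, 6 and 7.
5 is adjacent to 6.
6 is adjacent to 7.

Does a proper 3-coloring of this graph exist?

No

3, 4, 6, 7 form a clique, so at least 4 colors are needed.
So 3 colors are not enough.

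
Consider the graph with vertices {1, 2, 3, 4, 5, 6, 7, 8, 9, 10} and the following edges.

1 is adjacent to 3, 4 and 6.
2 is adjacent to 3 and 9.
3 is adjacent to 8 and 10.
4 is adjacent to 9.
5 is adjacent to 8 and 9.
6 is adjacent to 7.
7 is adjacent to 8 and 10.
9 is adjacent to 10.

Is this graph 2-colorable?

The cycle 2-3-1-4-9-2 has odd length 5, so it cannot be 2-colored; at least 3 colors are needed.
So 2 colors are not enough.

No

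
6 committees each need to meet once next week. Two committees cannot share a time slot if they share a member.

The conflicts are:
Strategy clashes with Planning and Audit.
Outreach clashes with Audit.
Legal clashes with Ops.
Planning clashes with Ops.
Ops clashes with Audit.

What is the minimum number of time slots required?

Strategy and Planning conflict, so at least 2 time slots are needed.
Using 2 time slots: Strategy=2, Outreach=2, Legal=1, Planning=1, Ops=2, Audit=1. Each listed conflict is separated.

2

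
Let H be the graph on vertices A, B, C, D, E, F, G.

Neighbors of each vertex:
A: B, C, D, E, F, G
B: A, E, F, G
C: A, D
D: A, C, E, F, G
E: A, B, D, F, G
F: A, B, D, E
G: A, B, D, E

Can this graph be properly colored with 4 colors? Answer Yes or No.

Yes

The chromatic number is 4. A, B, E, F are mutually adjacent (a clique of size 4), so at least 4 colors are needed.
A valid assignment using 4 colors: A=red, B=blue, C=green, D=blue, E=green, F=yellow, G=yellow.
That is already a proper 4-coloring.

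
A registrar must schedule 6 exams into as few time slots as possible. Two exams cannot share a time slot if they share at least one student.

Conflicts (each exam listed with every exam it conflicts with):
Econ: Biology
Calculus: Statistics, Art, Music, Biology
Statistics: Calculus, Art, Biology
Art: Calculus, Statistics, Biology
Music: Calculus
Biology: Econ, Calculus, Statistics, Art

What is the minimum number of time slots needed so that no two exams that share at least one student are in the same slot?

Calculus, Statistics, Art, Biology pairwise conflict, so at least 4 time slots are needed.
4 time slots suffice: time slot 1 → {Econ, Calculus}; time slot 2 → {Music, Biology}; time slot 3 → {Art}; time slot 4 → {Statistics}. No two conflicting exams share a time slot.

4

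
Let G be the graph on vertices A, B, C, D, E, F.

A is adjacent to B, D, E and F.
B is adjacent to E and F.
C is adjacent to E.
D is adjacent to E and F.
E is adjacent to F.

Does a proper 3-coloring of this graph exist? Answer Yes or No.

A, D, E, F form a clique, so at least 4 colors are needed.
So 3 colors are not enough.

No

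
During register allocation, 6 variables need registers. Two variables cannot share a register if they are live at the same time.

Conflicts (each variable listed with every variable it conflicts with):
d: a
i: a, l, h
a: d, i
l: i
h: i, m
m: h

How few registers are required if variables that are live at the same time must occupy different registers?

i and l conflict, so at least 2 registers are needed.
2 registers suffice: register 1 → {d, i, m}; register 2 → {a, l, h}. Each listed conflict is separated.

2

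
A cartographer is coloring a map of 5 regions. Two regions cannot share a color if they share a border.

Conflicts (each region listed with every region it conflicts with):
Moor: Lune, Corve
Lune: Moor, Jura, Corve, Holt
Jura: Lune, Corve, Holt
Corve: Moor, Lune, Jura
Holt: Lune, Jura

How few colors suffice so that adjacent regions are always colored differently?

3

Moor, Lune, Corve all conflict with each other, so at least 3 colors are needed.
3 colors suffice: color 1 → {Lune}; color 2 → {Corve, Holt}; color 3 → {Moor, Jura}. Every pair that conflicts lands in different colors.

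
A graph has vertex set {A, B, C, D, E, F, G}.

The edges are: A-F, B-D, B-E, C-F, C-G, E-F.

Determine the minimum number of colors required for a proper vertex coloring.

B and E are adjacent, so at least 2 colors are needed.
2 colors suffice: color 1 → {B, F, G}; color 2 → {A, C, D, E}. Each edge has distinct colors on its endpoints.

2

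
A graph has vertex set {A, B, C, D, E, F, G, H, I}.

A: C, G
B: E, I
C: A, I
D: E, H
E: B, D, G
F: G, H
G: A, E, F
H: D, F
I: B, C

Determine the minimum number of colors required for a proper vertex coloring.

The cycle H-D-E-G-F-H has odd length 5, so it cannot be 2-colored; at least 3 colors are needed.
3 colors suffice: color 1 → {C, E, F}; color 2 → {D, G, I}; color 3 → {A, B, H}. Every edge joins two different colors.

3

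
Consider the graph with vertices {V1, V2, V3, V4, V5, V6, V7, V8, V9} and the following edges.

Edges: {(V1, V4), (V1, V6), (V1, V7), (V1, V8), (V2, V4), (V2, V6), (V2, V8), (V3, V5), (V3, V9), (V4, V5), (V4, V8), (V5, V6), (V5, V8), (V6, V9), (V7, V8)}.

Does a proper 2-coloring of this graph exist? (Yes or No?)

V4, V5, V8 form a triangle, so at least 3 colors are needed.
So 2 colors are not enough.

No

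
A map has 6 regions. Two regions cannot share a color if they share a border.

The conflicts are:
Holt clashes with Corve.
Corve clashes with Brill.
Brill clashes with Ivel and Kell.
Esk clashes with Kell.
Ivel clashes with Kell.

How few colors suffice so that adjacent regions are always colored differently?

3

Brill, Ivel, Kell pairwise conflict, so at least 3 colors are needed.
3 colors suffice: color 1 → {Holt, Brill, Esk}; color 2 → {Corve, Kell}; color 3 → {Ivel}. No two conflicting regions share a color.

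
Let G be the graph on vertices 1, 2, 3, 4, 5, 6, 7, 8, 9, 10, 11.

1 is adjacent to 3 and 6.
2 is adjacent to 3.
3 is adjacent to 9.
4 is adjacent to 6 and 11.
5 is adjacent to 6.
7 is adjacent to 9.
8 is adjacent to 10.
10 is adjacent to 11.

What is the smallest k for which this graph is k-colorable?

2

2 and 3 are adjacent, so at least 2 colors are needed.
2 colors suffice: color a → {3, 6, 7, 8, 11}; color b → {1, 2, 4, 5, 9, 10}. No two adjacent vertices share a color.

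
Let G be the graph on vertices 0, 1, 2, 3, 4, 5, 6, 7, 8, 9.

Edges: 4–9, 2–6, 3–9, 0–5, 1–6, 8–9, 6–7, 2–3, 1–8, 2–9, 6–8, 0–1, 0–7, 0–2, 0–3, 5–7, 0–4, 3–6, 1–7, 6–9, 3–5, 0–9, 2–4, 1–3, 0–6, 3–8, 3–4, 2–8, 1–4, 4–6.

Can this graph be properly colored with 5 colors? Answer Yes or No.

0, 2, 3, 4, 6, 9 form a clique, so at least 6 colors are needed.
So 5 colors are not enough.

No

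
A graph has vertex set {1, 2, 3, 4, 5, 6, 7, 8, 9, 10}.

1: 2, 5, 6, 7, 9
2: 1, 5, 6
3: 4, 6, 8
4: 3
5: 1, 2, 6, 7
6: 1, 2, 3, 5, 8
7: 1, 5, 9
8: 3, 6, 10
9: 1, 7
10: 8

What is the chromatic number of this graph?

4

1, 2, 5, 6 are pairwise adjacent (a clique of size 4), so at least 4 colors are needed.
A valid assignment using 4 colors: 1=a, 2=d, 3=c, 4=a, 5=c, 6=b, 7=b, 8=a, 9=c, 10=b. No two adjacent vertices share a color.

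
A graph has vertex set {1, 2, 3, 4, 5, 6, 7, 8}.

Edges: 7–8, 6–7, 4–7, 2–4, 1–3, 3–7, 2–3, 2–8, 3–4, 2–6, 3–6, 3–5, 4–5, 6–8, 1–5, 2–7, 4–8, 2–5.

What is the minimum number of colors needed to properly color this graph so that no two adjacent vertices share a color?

4

2, 3, 4, 7 form a clique, so at least 4 colors are needed.
4 colors suffice: 1=a, 2=a, 3=b, 4=d, 5=c, 6=d, 7=c, 8=b. No two adjacent vertices share a color.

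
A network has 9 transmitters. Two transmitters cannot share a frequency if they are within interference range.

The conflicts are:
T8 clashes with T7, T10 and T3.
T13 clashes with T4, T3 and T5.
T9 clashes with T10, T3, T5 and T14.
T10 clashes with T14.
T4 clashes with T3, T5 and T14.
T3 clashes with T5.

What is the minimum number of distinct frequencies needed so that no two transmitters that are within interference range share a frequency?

4

T13, T4, T3, T5 pairwise conflict, so at least 4 frequencies are needed.
4 frequencies suffice: frequency 1 → {T7, T3, T14}; frequency 2 → {T8, T5}; frequency 3 → {T9, T4}; frequency 4 → {T13, T10}. Every pair that conflicts lands in different frequencies.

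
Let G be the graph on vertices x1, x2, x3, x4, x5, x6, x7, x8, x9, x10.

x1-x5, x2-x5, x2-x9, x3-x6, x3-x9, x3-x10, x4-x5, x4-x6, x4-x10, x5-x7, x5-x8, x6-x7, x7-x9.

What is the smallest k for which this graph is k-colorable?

2

x2 and x5 are adjacent, so at least 2 colors are needed.
2 colors suffice: color 1 → {x5, x6, x9, x10}; color 2 → {x1, x2, x3, x4, x7, x8}. Every edge joins two different colors.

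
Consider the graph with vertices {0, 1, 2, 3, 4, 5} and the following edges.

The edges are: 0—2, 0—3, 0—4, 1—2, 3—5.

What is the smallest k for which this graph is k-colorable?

2

1 and 2 are adjacent, so at least 2 colors are needed.
2 colors suffice: color red → {0, 1, 5}; color blue → {2, 3, 4}. Every edge joins two different colors.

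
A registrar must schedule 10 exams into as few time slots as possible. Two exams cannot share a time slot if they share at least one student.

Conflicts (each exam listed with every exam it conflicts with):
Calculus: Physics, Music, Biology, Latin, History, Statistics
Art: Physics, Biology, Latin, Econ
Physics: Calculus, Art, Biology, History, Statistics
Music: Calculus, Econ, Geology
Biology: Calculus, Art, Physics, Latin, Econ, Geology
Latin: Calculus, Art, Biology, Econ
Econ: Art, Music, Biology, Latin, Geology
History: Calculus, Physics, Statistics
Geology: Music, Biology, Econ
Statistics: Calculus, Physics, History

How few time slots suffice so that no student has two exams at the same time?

Calculus, Physics, History, Statistics all conflict with each other, so at least 4 time slots are needed.
4 time slots suffice: Calculus=1, Art=4, Physics=3, Music=2, Biology=2, Latin=3, Econ=1, History=4, Geology=3, Statistics=2. Every pair that conflicts lands in different time slots.

4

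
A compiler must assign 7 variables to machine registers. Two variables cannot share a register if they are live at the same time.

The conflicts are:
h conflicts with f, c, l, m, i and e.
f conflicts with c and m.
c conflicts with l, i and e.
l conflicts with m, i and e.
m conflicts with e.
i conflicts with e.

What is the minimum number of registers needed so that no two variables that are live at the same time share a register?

5

h, c, l, i, e are mutually in conflict, so at least 5 registers are needed.
5 registers suffice: register 1 → {h}; register 2 → {c, m}; register 3 → {f, l}; register 4 → {e}; register 5 → {i}. Every pair that conflicts lands in different registers.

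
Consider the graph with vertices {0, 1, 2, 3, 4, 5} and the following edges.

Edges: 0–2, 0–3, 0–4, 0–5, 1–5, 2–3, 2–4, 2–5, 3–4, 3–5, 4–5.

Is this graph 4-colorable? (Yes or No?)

0, 2, 3, 4, 5 are mutually adjacent (a clique of size 5), so at least 5 colors are needed.
So 4 colors are not enough.

No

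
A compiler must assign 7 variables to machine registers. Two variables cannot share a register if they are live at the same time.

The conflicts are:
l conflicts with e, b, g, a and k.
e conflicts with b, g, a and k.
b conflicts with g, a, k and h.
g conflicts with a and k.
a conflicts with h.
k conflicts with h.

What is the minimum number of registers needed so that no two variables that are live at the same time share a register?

l, e, b, g, a pairwise conflict, so at least 5 registers are needed.
A valid assignment using 5 registers: l=5, e=3, b=1, g=2, a=4, k=4, h=2. No two conflicting variables share a register.

5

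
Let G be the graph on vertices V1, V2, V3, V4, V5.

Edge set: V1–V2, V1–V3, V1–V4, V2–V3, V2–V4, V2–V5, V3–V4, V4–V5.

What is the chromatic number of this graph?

4

V1, V2, V3, V4 are mutually adjacent (a clique of size 4), so at least 4 colors are needed.
4 colors suffice: color red → {V4}; color blue → {V2}; color green → {V1, V5}; color yellow → {V3}. Every edge joins two different colors.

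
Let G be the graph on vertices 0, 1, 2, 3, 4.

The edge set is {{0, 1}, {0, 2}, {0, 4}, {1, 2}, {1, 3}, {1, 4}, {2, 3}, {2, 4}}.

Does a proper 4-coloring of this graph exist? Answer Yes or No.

Yes

The chromatic number is 4. 0, 1, 2, 4 are mutually adjacent (a clique of size 4), so at least 4 colors are needed.
A valid assignment using 4 colors: 0=d, 1=a, 2=b, 3=c, 4=c.
That is already a proper 4-coloring.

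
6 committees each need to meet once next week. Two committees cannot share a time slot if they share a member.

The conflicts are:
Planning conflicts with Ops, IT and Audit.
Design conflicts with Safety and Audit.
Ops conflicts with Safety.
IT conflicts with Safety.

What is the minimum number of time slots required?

The cycle Planning-Audit-Design-Safety-IT-Planning has odd length 5, so it cannot be 2-colored; at least 3 time slots are needed.
A valid assignment using 3 time slots: Planning=1, Design=2, Ops=2, IT=2, Safety=1, Audit=3. Every pair that conflicts lands in different time slots.

3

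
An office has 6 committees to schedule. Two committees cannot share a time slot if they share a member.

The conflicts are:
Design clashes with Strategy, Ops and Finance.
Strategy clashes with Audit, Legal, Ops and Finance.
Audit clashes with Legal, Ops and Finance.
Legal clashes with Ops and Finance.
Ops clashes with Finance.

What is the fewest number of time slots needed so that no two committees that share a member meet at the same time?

5

Strategy, Audit, Legal, Ops, Finance all conflict with each other, so at least 5 time slots are needed.
5 time slots suffice: time slot 1 → {Ops}; time slot 2 → {Finance}; time slot 3 → {Strategy}; time slot 4 → {Design, Legal}; time slot 5 → {Audit}. Each listed conflict is separated.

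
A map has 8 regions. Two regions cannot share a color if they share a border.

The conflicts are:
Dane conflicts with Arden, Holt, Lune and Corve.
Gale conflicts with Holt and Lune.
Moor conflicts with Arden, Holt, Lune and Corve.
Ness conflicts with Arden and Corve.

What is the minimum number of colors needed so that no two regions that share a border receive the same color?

Moor and Arden conflict, so at least 2 colors are needed.
2 colors suffice: Dane=1, Gale=1, Moor=1, Ness=1, Arden=2, Holt=2, Lune=2, Corve=2. No two conflicting regions share a color.

2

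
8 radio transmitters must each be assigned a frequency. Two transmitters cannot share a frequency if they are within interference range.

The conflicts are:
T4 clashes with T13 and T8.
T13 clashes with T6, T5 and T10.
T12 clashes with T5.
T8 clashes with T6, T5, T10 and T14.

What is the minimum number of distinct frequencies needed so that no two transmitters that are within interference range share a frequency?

T4 and T8 conflict, so at least 2 frequencies are needed.
2 frequencies suffice: frequency 1 → {T13, T12, T8}; frequency 2 → {T4, T6, T5, T10, T14}. Every pair that conflicts lands in different frequencies.

2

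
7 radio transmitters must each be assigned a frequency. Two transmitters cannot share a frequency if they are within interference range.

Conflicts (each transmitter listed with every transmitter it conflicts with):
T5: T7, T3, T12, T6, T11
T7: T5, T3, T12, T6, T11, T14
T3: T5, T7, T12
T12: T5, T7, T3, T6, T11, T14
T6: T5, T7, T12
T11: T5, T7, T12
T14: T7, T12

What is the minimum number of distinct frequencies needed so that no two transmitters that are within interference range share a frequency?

4

T5, T7, T3, T12 pairwise conflict, so at least 4 frequencies are needed.
4 frequencies suffice: T5=3, T7=2, T3=4, T12=1, T6=4, T11=4, T14=3. Each listed conflict is separated.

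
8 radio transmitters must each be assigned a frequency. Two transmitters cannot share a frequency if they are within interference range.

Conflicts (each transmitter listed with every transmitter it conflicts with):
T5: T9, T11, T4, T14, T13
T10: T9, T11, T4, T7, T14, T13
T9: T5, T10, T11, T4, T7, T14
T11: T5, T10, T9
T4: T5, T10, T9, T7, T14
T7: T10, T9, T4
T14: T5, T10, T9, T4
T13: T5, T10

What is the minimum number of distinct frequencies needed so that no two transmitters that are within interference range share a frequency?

T10, T9, T4, T14 are mutually in conflict, so at least 4 frequencies are needed.
A valid assignment using 4 frequencies: T5=1, T10=1, T9=2, T11=3, T4=3, T7=4, T14=4, T13=2. No two conflicting transmitters share a frequency.

4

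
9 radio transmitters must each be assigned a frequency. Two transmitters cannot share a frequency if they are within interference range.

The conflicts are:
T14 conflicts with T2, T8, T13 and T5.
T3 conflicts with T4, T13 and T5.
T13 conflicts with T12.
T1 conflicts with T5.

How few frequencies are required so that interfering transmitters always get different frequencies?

T3 and T4 conflict, so at least 2 frequencies are needed.
2 frequencies suffice: frequency 1 → {T14, T3, T1, T12}; frequency 2 → {T2, T8, T4, T13, T5}. No two conflicting transmitters share a frequency.

2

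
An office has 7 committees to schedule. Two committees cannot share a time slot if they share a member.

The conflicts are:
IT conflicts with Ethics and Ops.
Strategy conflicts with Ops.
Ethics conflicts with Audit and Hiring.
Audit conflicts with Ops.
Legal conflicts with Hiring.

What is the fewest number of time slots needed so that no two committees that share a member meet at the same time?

IT and Ops conflict, so at least 2 time slots are needed.
2 time slots suffice: time slot 1 → {Ethics, Legal, Ops}; time slot 2 → {IT, Strategy, Audit, Hiring}. Each listed conflict is separated.

2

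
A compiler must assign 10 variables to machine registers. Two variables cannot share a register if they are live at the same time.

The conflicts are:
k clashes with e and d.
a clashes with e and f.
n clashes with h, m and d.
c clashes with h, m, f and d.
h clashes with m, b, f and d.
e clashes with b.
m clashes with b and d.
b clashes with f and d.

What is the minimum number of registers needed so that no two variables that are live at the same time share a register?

h, m, b, d all conflict with each other, so at least 4 registers are needed.
4 registers suffice: register 1 → {e, f, d}; register 2 → {k, a, h}; register 3 → {n, c, b}; register 4 → {m}. Every pair that conflicts lands in different registers.

4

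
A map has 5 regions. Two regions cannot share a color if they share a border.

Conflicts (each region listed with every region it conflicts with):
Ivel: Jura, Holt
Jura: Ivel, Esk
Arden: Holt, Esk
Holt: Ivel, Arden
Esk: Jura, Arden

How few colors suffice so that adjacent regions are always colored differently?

The cycle Esk-Arden-Holt-Ivel-Jura-Esk has odd length 5, so it cannot be 2-colored; at least 3 colors are needed.
3 colors suffice: color 1 → {Jura, Holt}; color 2 → {Ivel, Esk}; color 3 → {Arden}. Every pair that conflicts lands in different colors.

3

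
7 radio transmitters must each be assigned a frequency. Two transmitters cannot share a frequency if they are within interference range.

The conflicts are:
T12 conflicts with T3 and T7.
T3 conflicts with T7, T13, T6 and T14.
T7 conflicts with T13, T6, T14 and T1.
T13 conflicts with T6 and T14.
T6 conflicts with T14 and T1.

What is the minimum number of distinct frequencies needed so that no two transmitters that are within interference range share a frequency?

5

T3, T7, T13, T6, T14 are mutually in conflict, so at least 5 frequencies are needed.
5 frequencies suffice: frequency 1 → {T7}; frequency 2 → {T3, T1}; frequency 3 → {T12, T6}; frequency 4 → {T14}; frequency 5 → {T13}. Every pair that conflicts lands in different frequencies.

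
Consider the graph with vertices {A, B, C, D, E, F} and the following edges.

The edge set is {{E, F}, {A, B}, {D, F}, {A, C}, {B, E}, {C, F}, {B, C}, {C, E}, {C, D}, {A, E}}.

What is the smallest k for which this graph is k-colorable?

A, B, C, E form a clique, so at least 4 colors are needed.
A valid assignment using 4 colors: A=3, B=4, C=1, D=2, E=2, F=3. Every edge joins two different colors.

4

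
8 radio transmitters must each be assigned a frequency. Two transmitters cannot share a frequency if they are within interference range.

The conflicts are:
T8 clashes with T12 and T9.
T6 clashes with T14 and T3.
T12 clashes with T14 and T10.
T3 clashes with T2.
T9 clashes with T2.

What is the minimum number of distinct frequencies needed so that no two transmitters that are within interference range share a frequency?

The cycle T14-T6-T3-T2-T9-T8-T12-T14 has odd length 7, so it cannot be 2-colored; at least 3 frequencies are needed.
3 frequencies suffice: T8=3, T6=1, T12=1, T14=2, T3=2, T9=2, T2=1, T10=2. No two conflicting transmitters share a frequency.

3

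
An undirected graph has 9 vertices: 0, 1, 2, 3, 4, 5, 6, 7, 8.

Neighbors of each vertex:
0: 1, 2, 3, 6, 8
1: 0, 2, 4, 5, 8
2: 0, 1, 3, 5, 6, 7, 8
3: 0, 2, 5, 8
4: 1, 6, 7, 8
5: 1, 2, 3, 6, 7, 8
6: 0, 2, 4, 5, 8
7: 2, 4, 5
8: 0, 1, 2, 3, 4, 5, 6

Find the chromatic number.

1, 2, 5, 8 form a clique, so at least 4 colors are needed.
4 colors suffice: color red → {2, 4}; color blue → {7, 8}; color green → {0, 5}; color yellow → {1, 3, 6}. Each edge has distinct colors on its endpoints.

4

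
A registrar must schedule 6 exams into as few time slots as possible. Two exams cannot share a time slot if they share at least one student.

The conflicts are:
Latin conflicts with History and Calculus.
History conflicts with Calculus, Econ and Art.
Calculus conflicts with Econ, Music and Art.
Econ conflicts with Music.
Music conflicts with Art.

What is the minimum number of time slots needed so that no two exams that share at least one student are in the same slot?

Latin, History, Calculus all conflict with each other, so at least 3 time slots are needed.
3 time slots suffice: time slot 1 → {Calculus}; time slot 2 → {History, Music}; time slot 3 → {Latin, Econ, Art}. Each listed conflict is separated.

3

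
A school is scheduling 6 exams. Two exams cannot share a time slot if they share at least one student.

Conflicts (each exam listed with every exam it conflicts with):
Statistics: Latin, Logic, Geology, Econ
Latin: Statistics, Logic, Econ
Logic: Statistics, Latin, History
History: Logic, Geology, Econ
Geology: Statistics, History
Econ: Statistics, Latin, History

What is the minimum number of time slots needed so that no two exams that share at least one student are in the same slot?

Statistics, Latin, Econ are mutually in conflict, so at least 3 time slots are needed.
Using 3 time slots: Statistics=1, Latin=2, Logic=3, History=1, Geology=2, Econ=3. No two conflicting exams share a time slot.

3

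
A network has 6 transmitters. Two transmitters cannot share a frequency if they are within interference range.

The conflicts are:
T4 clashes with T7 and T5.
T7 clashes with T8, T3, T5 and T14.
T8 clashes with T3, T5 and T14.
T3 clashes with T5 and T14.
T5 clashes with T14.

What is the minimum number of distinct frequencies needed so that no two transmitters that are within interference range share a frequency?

5

T7, T8, T3, T5, T14 all conflict with each other, so at least 5 frequencies are needed.
5 frequencies suffice: frequency 1 → {T5}; frequency 2 → {T7}; frequency 3 → {T4, T14}; frequency 4 → {T3}; frequency 5 → {T8}. No two conflicting transmitters share a frequency.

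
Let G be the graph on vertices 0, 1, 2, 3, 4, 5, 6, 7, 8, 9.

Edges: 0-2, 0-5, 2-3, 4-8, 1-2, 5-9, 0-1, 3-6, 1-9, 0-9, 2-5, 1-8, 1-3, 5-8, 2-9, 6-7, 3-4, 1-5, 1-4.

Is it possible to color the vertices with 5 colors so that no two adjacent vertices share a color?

Yes

The chromatic number is 5. 0, 1, 2, 5, 9 are mutually adjacent (a clique of size 5), so at least 5 colors are needed.
5 colors suffice: color red → {1, 6}; color blue → {2, 7, 8}; color green → {3, 5}; color yellow → {4, 9}; color purple → {0}.
That is already a proper 5-coloring.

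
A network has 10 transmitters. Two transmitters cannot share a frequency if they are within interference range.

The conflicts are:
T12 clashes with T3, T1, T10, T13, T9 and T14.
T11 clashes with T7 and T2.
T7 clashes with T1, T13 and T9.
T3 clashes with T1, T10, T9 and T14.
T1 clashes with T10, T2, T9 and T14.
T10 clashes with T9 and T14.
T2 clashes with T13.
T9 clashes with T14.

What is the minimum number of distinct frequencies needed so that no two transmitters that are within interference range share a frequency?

T12, T3, T1, T10, T9, T14 all conflict with each other, so at least 6 frequencies are needed.
Using 6 frequencies: T12=3, T11=1, T7=3, T3=4, T1=1, T10=5, T2=2, T13=1, T9=2, T14=6. No two conflicting transmitters share a frequency.

6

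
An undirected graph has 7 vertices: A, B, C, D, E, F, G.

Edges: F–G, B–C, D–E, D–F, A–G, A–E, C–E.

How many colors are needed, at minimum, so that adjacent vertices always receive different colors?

The cycle A-G-F-D-E-A has odd length 5, so it cannot be 2-colored; at least 3 colors are needed.
One proper 3-coloring: A=2, B=1, C=2, D=2, E=1, F=1, G=3. Every edge joins two different colors.

3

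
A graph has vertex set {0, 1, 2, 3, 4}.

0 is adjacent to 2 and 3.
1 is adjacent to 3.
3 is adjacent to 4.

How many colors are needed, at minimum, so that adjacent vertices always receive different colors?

2

1 and 3 are adjacent, so at least 2 colors are needed.
2 colors suffice: 0=blue, 1=blue, 2=red, 3=red, 4=blue. Each edge has distinct colors on its endpoints.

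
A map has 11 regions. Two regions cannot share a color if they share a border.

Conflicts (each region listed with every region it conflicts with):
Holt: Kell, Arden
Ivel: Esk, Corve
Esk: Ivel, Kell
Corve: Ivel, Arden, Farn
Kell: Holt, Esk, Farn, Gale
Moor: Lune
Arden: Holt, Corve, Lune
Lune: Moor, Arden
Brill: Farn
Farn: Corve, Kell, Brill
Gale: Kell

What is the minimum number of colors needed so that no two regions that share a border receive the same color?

The cycle Farn-Corve-Arden-Holt-Kell-Farn has odd length 5, so it cannot be 2-colored; at least 3 colors are needed.
3 colors suffice: color 1 → {Ivel, Kell, Moor, Arden, Brill}; color 2 → {Holt, Esk, Lune, Farn, Gale}; color 3 → {Corve}. Each listed conflict is separated.

3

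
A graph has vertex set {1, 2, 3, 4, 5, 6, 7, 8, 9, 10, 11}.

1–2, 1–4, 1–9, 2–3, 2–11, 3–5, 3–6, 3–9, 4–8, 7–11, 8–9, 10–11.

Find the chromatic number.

3 and 5 are adjacent, so at least 2 colors are needed.
2 colors suffice: color red → {1, 3, 8, 11}; color blue → {2, 4, 5, 6, 7, 9, 10}. Every edge joins two different colors.

2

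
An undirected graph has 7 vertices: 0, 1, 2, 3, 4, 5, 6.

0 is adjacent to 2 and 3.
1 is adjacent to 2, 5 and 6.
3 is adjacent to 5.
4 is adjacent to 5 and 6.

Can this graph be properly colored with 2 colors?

The cycle 5-3-0-2-1-5 has odd length 5, so it cannot be 2-colored; at least 3 colors are needed.
So 2 colors are not enough.

No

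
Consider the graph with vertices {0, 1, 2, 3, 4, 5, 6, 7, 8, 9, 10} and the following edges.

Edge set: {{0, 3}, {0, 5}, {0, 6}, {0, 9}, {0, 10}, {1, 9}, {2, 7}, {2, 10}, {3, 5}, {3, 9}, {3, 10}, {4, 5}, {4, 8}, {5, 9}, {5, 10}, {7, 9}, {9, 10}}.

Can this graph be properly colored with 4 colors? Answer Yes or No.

No

0, 3, 5, 9, 10 are mutually adjacent (a clique of size 5), so at least 5 colors are needed.
So 4 colors are not enough.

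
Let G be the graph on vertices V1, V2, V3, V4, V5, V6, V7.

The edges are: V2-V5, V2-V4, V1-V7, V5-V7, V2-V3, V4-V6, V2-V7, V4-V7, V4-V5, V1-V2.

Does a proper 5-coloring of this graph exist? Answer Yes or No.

Yes

The chromatic number is 4. V2, V4, V5, V7 are mutually adjacent (a clique of size 4), so at least 4 colors are needed.
4 colors suffice: color red → {V2, V6}; color blue → {V3, V7}; color green → {V1, V4}; color yellow → {V5}.
Since 5 ≥ 4, a proper 5-coloring certainly exists.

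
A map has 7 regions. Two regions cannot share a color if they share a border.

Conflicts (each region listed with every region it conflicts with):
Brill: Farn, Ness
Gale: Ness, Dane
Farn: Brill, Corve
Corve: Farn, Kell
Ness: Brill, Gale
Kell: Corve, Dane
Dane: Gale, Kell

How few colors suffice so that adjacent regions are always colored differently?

The cycle Ness-Brill-Farn-Corve-Kell-Dane-Gale-Ness has odd length 7, so it cannot be 2-colored; at least 3 colors are needed.
One proper 3-coloring: Brill=1, Gale=2, Farn=2, Corve=1, Ness=3, Kell=2, Dane=1. Each listed conflict is separated.

3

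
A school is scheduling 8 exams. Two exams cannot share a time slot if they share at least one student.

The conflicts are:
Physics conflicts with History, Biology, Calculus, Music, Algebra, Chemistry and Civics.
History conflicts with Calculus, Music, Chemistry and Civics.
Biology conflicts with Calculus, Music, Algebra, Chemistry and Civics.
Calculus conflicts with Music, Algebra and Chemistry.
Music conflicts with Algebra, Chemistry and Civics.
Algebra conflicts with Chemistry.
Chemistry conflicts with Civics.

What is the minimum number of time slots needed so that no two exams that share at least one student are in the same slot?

Physics, Biology, Calculus, Music, Algebra, Chemistry all conflict with each other, so at least 6 time slots are needed.
6 time slots suffice: time slot 1 → {Chemistry}; time slot 2 → {Physics}; time slot 3 → {Music}; time slot 4 → {Calculus, Civics}; time slot 5 → {History, Biology}; time slot 6 → {Algebra}. Each listed conflict is separated.

6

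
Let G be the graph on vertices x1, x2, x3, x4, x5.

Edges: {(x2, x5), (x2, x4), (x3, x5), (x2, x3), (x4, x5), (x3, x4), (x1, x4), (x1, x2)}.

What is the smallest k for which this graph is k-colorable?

x2, x3, x4, x5 form a clique, so at least 4 colors are needed.
4 colors suffice: color R → {x2}; color B → {x4}; color G → {x1, x3}; color Y → {x5}. No two adjacent vertices share a color.

4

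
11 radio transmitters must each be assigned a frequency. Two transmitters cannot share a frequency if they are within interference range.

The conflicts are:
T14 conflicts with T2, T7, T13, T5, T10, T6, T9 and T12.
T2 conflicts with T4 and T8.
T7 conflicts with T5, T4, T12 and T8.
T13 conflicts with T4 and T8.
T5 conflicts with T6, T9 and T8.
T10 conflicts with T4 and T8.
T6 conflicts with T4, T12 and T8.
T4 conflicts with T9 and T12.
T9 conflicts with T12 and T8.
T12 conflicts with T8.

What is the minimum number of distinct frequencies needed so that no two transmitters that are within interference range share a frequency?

3

T4, T9, T12 all conflict with each other, so at least 3 frequencies are needed.
3 frequencies suffice: T14=1, T2=2, T7=3, T13=2, T5=2, T10=2, T6=3, T4=1, T9=3, T12=2, T8=1. Each listed conflict is separated.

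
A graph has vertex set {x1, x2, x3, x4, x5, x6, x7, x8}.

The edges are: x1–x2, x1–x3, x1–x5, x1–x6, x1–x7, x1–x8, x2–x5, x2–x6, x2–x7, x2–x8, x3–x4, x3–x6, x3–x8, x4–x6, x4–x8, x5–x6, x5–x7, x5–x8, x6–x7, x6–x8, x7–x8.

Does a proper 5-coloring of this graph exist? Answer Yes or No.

x1, x2, x5, x6, x7, x8 form a clique, so at least 6 colors are needed.
So 5 colors are not enough.

No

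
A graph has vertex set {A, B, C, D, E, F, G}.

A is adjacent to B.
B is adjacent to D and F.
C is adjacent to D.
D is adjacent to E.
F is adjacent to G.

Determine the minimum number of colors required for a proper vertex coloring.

2

F and G are adjacent, so at least 2 colors are needed.
2 colors suffice: color 1 → {B, C, E, G}; color 2 → {A, D, F}. Each edge has distinct colors on its endpoints.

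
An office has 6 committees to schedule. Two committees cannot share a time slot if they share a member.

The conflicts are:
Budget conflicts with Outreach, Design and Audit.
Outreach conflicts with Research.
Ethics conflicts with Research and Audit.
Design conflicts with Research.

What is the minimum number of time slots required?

The cycle Ethics-Audit-Budget-Outreach-Research-Ethics has odd length 5, so it cannot be 2-colored; at least 3 time slots are needed.
A valid assignment using 3 time slots: Budget=1, Outreach=2, Ethics=2, Design=2, Research=1, Audit=3. Every pair that conflicts lands in different time slots.

3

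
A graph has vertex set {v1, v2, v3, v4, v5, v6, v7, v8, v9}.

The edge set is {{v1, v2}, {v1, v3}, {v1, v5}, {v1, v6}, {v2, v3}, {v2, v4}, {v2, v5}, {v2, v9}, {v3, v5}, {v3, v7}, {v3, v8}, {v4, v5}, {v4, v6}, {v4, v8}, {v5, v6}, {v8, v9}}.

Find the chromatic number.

4

v1, v2, v3, v5 form a clique, so at least 4 colors are needed.
4 colors suffice: color 1 → {v3, v4, v9}; color 2 → {v2, v6, v7, v8}; color 3 → {v5}; color 4 → {v1}. No two adjacent vertices share a color.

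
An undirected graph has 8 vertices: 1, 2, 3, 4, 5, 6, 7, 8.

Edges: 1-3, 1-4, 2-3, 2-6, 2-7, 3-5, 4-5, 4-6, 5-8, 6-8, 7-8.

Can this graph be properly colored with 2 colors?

No

The cycle 3-1-4-6-2-3 has odd length 5, so it cannot be 2-colored; at least 3 colors are needed.
So 2 colors are not enough.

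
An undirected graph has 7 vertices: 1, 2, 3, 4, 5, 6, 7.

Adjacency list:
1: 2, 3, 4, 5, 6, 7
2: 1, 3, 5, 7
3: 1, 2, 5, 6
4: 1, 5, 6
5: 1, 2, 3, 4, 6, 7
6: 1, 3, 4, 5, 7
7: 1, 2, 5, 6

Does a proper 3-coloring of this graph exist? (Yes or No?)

No

1, 2, 3, 5 are mutually adjacent (a clique of size 4), so at least 4 colors are needed.
So 3 colors are not enough.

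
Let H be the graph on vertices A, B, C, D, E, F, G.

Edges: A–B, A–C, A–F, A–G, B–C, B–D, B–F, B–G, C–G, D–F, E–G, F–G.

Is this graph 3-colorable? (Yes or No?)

No

A, B, C, G are pairwise adjacent (a clique of size 4), so at least 4 colors are needed.
So 3 colors are not enough.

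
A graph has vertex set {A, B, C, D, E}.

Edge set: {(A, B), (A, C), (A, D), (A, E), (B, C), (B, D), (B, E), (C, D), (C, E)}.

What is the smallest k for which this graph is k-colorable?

A, B, C, D are mutually adjacent (a clique of size 4), so at least 4 colors are needed.
4 colors suffice: color red → {B}; color blue → {C}; color green → {A}; color yellow → {D, E}. No two adjacent vertices share a color.

4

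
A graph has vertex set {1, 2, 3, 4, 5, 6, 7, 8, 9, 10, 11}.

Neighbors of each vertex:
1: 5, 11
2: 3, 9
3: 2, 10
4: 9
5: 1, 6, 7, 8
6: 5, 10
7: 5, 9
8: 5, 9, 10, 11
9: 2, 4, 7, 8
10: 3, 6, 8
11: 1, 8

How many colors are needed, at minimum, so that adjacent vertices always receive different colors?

3

The cycle 8-9-2-3-10-8 has odd length 5, so it cannot be 2-colored; at least 3 colors are needed.
A valid assignment using 3 colors: 1=blue, 2=blue, 3=green, 4=blue, 5=red, 6=blue, 7=blue, 8=blue, 9=red, 10=red, 11=red. No two adjacent vertices share a color.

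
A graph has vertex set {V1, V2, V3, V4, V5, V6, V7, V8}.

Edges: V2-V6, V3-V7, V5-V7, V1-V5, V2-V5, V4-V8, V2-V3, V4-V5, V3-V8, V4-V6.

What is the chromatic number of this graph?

3

The cycle V3-V2-V6-V4-V8-V3 has odd length 5, so it cannot be 2-colored; at least 3 colors are needed.
3 colors suffice: V1=blue, V2=blue, V3=red, V4=blue, V5=red, V6=red, V7=blue, V8=green. Every edge joins two different colors.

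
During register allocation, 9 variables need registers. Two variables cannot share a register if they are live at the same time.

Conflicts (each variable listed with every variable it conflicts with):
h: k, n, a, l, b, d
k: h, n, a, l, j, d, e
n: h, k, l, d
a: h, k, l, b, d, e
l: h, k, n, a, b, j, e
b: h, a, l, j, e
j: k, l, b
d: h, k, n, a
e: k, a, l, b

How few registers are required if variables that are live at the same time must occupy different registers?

h, k, n, l all conflict with each other, so at least 4 registers are needed.
A valid assignment using 4 registers: h=3, k=2, n=4, a=4, l=1, b=2, j=3, d=1, e=3. Every pair that conflicts lands in different registers.

4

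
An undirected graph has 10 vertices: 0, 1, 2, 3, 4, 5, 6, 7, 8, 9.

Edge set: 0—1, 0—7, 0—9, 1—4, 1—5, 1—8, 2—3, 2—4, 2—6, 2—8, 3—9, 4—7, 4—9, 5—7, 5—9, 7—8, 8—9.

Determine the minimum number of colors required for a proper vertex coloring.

2

4 and 9 are adjacent, so at least 2 colors are needed.
2 colors suffice: color a → {1, 2, 7, 9}; color b → {0, 3, 4, 5, 6, 8}. Each edge has distinct colors on its endpoints.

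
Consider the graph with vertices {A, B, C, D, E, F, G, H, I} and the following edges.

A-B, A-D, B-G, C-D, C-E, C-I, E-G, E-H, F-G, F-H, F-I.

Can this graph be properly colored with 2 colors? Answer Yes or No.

No

The cycle F-I-C-E-H-F has odd length 5, so it cannot be 2-colored; at least 3 colors are needed.
So 2 colors are not enough.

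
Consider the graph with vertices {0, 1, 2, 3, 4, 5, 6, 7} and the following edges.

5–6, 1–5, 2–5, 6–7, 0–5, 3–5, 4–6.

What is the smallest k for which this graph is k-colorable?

2 and 5 are adjacent, so at least 2 colors are needed.
2 colors suffice: color red → {4, 5, 7}; color blue → {0, 1, 2, 3, 6}. Each edge has distinct colors on its endpoints.

2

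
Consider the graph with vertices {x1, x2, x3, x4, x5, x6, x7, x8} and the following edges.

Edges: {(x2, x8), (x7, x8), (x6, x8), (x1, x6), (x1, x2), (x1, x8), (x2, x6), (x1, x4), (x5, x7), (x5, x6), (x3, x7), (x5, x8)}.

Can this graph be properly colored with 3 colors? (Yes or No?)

x1, x2, x6, x8 are pairwise adjacent (a clique of size 4), so at least 4 colors are needed.
So 3 colors are not enough.

No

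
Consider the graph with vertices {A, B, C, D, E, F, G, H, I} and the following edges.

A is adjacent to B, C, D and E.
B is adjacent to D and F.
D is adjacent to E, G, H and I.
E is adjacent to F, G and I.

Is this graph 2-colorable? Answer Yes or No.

No

A, B, D are pairwise adjacent, so at least 3 colors are needed.
So 2 colors are not enough.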